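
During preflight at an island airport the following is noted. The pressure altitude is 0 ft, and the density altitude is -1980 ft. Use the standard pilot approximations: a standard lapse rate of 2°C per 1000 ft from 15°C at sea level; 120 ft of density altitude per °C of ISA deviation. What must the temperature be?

Density altitude − pressure altitude = -1980 − 0 = -1980 ft.
At 120 ft/°C that is an ISA deviation of -1980/120 = -16.5°C.
ISA temperature at 0 ft = 15 − 2 × (0/1000) = 15°C.
OAT = ISA + deviation = 15 + (-16.5) = -1.5°C.

-1.5°C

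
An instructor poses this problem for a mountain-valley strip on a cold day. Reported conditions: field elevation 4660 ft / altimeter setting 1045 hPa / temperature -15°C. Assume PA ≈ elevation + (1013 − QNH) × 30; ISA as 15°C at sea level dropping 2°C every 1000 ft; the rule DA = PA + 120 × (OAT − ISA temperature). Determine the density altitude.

Pressure altitude = 4660 + (1013 − 1045) × 30 = 4660 + (-960) = 3700 ft.
ISA temperature at 3700 ft = 15 − 2 × (3700/1000) = 7.6°C.
ISA deviation = -15 − 7.6 = -22.6°C.
Density altitude = 3700 + 120 × (-22.6) = 988 ft.

988 ft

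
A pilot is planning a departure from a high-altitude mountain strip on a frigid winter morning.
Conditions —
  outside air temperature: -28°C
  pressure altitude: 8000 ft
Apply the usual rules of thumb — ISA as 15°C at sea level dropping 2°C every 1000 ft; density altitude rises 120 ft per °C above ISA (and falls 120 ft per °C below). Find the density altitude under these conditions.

ISA temperature at 8000 ft = 15 − 2 × (8000/1000) = -1°C.
ISA deviation = -28 − (-1) = -27°C.
Density altitude = 8000 + 120 × (-27) = 8000 + (-3240) = 4760 ft.

4760 ft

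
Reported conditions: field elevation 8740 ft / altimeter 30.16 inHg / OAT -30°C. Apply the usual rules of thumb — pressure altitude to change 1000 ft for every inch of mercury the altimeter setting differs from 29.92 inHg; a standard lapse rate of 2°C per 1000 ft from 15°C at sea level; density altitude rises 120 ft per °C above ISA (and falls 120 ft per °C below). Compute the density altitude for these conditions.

Pressure altitude = 8740 + (29.92 − 30.16) × 1000 = 8740 + (-240) = 8500 ft.
ISA temperature at 8500 ft = 15 − 2 × (8500/1000) = -2°C.
ISA deviation = -30 − (-2) = -28°C.
Density altitude = 8500 + 120 × (-28) = 5140 ft.

5140 ft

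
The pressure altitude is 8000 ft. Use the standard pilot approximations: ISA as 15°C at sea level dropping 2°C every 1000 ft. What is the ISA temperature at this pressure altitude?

ISA temperature = 15 − 2 × (8000/1000) = 15 − 16 = -1°C.

-1°C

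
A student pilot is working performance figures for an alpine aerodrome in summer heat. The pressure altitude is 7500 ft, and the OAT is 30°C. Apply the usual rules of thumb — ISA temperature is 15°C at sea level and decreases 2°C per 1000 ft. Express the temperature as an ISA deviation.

ISA+30°C

ISA temperature at 7500 ft = 15 − 2 × (7500/1000) = 0°C.
Deviation = OAT − ISA = 30 − 0 = +30°C.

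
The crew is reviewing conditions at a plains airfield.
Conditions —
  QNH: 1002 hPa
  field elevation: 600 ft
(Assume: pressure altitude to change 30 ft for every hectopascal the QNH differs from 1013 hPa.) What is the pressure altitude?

Pressure correction = (1013 − 1002) × 30 = +330 ft.
Pressure altitude = 600 + (+330) = 930 ft.

930 ft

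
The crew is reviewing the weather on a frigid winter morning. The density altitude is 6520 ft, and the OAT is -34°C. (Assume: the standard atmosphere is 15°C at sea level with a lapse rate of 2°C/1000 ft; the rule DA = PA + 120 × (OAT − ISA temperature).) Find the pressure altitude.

10000 ft

DA = PA + 120 × (OAT − (15 − 2·PA/1000)) = PA + 120·OAT − 1800 + 0.24·PA = 1.24·PA + 120·OAT − 1800.
So 1.24·PA = 6520 − 120 × (-34) + 1800 = 12400.
PA = 12400 / 1.24 = 10000 ft.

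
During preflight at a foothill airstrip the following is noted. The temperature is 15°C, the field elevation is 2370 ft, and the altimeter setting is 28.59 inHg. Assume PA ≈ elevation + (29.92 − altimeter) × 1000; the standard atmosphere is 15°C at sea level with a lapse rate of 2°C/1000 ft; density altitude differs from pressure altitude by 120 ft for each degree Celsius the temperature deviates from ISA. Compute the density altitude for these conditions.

4588 ft

Pressure altitude = 2370 + (29.92 − 28.59) × 1000 = 2370 + (+1330) = 3700 ft.
ISA temperature at 3700 ft = 15 − 2 × (3700/1000) = 7.6°C.
ISA deviation = 15 − 7.6 = +7.4°C.
Density altitude = 3700 + 120 × (7.4) = 4588 ft.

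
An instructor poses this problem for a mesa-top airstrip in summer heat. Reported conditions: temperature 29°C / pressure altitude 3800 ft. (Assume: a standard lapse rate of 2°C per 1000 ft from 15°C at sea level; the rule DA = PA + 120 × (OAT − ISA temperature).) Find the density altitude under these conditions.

ISA temperature at 3800 ft = 15 − 2 × (3800/1000) = 7.4°C.
ISA deviation = 29 − 7.4 = +21.6°C.
Density altitude = 3800 + 120 × (21.6) = 3800 + (+2592) = 6392 ft.

6392 ft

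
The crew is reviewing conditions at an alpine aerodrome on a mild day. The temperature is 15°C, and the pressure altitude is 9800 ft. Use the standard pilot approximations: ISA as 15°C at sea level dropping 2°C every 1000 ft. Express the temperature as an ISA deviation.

ISA temperature at 9800 ft = 15 − 2 × (9800/1000) = -4.6°C.
Deviation = OAT − ISA = 15 − (-4.6) = +19.6°C.

ISA+19.6°C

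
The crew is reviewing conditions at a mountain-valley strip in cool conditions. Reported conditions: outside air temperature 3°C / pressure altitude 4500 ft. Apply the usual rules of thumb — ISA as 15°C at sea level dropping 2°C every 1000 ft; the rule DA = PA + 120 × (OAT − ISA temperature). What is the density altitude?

ISA temperature at 4500 ft = 15 − 2 × (4500/1000) = 6°C.
ISA deviation = 3 − 6 = -3°C.
Density altitude = 4500 + 120 × (-3) = 4500 + (-360) = 4140 ft.

4140 ft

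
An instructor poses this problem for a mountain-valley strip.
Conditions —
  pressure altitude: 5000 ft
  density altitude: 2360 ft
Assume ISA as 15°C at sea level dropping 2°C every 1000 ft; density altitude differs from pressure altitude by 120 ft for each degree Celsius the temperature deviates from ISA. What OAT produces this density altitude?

-17°C

Density altitude − pressure altitude = 2360 − 5000 = -2640 ft.
At 120 ft/°C that is an ISA deviation of -2640/120 = -22°C.
ISA temperature at 5000 ft = 15 − 2 × (5000/1000) = 5°C.
OAT = ISA + deviation = 5 + (-22) = -17°C.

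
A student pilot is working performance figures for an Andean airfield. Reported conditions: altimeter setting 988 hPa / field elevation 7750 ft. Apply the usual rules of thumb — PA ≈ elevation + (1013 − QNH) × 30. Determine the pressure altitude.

Pressure correction = (1013 − 988) × 30 = +750 ft.
Pressure altitude = 7750 + (+750) = 8500 ft.

8500 ft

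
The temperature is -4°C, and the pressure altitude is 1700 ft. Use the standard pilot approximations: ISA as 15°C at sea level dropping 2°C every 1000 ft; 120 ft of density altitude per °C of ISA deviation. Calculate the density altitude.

ISA temperature at 1700 ft = 15 − 2 × (1700/1000) = 11.6°C.
ISA deviation = -4 − 11.6 = -15.6°C.
Density altitude = 1700 + 120 × (-15.6) = 1700 + (-1872) = -172 ft.

-172 ft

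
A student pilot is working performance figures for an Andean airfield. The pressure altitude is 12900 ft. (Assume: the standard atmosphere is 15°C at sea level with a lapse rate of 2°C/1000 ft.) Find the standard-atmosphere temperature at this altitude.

ISA temperature = 15 − 2 × (12900/1000) = 15 − 25.8 = -10.8°C.

-10.8°C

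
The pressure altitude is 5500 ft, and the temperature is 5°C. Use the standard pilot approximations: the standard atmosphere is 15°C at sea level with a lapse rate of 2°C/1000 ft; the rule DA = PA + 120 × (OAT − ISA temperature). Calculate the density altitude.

5620 ft

ISA temperature at 5500 ft = 15 − 2 × (5500/1000) = 4°C.
ISA deviation = 5 − 4 = +1°C.
Density altitude = 5500 + 120 × (1) = 5500 + (+120) = 5620 ft.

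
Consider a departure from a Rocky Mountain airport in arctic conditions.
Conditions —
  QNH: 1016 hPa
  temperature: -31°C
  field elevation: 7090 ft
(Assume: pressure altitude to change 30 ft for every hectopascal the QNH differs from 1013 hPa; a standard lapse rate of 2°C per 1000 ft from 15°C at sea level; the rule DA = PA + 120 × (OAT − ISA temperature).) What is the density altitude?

Pressure altitude = 7090 + (1013 − 1016) × 30 = 7090 + (-90) = 7000 ft.
ISA temperature at 7000 ft = 15 − 2 × (7000/1000) = 1°C.
ISA deviation = -31 − 1 = -32°C.
Density altitude = 7000 + 120 × (-32) = 3160 ft.

3160 ft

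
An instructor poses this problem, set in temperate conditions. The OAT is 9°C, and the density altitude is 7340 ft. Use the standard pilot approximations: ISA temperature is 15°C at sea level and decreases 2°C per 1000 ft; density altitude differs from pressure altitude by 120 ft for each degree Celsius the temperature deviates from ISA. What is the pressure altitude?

6500 ft

DA = PA + 120 × (OAT − (15 − 2·PA/1000)) = PA + 120·OAT − 1800 + 0.24·PA = 1.24·PA + 120·OAT − 1800.
So 1.24·PA = 7340 − 120 × 9 + 1800 = 8060.
PA = 8060 / 1.24 = 6500 ft.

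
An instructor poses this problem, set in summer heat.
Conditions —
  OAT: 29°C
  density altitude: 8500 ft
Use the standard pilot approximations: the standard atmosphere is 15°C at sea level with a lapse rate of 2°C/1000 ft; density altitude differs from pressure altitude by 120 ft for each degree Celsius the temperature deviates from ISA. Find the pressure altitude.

5500 ft

DA = PA + 120 × (OAT − (15 − 2·PA/1000)) = PA + 120·OAT − 1800 + 0.24·PA = 1.24·PA + 120·OAT − 1800.
So 1.24·PA = 8500 − 120 × 29 + 1800 = 6820.
PA = 6820 / 1.24 = 5500 ft.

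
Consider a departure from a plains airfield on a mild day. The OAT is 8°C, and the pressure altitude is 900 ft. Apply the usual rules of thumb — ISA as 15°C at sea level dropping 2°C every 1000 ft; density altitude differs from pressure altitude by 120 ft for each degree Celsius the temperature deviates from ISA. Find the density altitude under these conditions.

276 ft

ISA temperature at 900 ft = 15 − 2 × (900/1000) = 13.2°C.
ISA deviation = 8 − 13.2 = -5.2°C.
Density altitude = 900 + 120 × (-5.2) = 900 + (-624) = 276 ft.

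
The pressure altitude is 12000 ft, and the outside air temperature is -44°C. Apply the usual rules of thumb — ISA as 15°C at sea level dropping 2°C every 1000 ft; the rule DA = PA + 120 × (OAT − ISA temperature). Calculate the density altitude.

ISA temperature at 12000 ft = 15 − 2 × (12000/1000) = -9°C.
ISA deviation = -44 − (-9) = -35°C.
Density altitude = 12000 + 120 × (-35) = 12000 + (-4200) = 7800 ft.

7800 ft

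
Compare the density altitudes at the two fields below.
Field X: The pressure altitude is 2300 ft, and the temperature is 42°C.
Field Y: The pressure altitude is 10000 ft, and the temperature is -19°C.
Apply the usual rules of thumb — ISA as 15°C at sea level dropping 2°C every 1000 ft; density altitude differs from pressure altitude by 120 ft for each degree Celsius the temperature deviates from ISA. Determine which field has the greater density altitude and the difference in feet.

Field X: ISA temp = 10.4°C, deviation +31.6°C, DA = 2300 + 120 × 31.6 = 6092 ft.
Field Y: ISA temp = -5°C, deviation -14°C, DA = 10000 + 120 × (-14) = 8320 ft.
Field Y is higher by 8320 − 6092 = 2228 ft.

Field Y by 2228 ft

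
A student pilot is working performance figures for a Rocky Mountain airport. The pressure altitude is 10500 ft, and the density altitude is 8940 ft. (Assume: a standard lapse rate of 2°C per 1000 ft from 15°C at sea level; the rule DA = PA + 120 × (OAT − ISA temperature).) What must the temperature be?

Density altitude − pressure altitude = 8940 − 10500 = -1560 ft.
At 120 ft/°C that is an ISA deviation of -1560/120 = -13°C.
ISA temperature at 10500 ft = 15 − 2 × (10500/1000) = -6°C.
OAT = ISA + deviation = -6 + (-13) = -19°C.

-19°C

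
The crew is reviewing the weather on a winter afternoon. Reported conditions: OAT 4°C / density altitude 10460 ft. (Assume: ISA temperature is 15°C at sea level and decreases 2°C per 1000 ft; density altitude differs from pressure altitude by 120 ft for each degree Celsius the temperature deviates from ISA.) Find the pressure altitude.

9500 ft

DA = PA + 120 × (OAT − (15 − 2·PA/1000)) = PA + 120·OAT − 1800 + 0.24·PA = 1.24·PA + 120·OAT − 1800.
So 1.24·PA = 10460 − 120 × 4 + 1800 = 11780.
PA = 11780 / 1.24 = 9500 ft.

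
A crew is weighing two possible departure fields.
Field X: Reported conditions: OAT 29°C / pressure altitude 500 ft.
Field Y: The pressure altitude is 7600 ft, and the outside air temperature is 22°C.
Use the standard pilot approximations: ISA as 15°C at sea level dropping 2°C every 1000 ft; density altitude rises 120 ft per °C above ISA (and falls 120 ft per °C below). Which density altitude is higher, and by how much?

Field Y by 7964 ft

Field X: ISA temp = 14°C, deviation +15°C, DA = 500 + 120 × 15 = 2300 ft.
Field Y: ISA temp = -0.2°C, deviation +22.2°C, DA = 7600 + 120 × 22.2 = 10264 ft.
Field Y is higher by 10264 − 2300 = 7964 ft.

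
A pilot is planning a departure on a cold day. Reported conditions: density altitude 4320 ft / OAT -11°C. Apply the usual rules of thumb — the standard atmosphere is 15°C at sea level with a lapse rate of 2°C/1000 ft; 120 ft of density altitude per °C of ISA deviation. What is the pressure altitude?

DA = PA + 120 × (OAT − (15 − 2·PA/1000)) = PA + 120·OAT − 1800 + 0.24·PA = 1.24·PA + 120·OAT − 1800.
So 1.24·PA = 4320 − 120 × (-11) + 1800 = 7440.
PA = 7440 / 1.24 = 6000 ft.

6000 ft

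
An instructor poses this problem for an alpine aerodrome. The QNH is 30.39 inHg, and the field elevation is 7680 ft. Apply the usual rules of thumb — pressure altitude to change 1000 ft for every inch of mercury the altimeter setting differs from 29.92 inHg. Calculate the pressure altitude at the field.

Pressure correction = (29.92 − 30.39) × 1000 = -470 ft.
Pressure altitude = 7680 + (-470) = 7210 ft.

7210 ft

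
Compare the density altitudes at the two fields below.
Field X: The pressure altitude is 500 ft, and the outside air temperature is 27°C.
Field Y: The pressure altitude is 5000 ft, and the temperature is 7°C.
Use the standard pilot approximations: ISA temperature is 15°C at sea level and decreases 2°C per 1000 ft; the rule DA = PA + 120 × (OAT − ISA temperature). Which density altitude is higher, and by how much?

Field X: ISA temp = 14°C, deviation +13°C, DA = 500 + 120 × 13 = 2060 ft.
Field Y: ISA temp = 5°C, deviation +2°C, DA = 5000 + 120 × 2 = 5240 ft.
Field Y is higher by 5240 − 2060 = 3180 ft.

Field Y by 3180 ft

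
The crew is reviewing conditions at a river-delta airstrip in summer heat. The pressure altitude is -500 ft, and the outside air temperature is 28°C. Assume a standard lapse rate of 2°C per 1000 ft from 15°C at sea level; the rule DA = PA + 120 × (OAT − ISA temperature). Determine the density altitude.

ISA temperature at -500 ft = 15 − 2 × (-500/1000) = 16°C.
ISA deviation = 28 − 16 = +12°C.
Density altitude = -500 + 120 × (12) = -500 + (+1440) = 940 ft.

940 ft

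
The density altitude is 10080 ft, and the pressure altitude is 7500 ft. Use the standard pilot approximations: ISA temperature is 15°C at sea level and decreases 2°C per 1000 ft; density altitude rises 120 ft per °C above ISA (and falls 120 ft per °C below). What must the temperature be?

Density altitude − pressure altitude = 10080 − 7500 = +2580 ft.
At 120 ft/°C that is an ISA deviation of 2580/120 = +21.5°C.
ISA temperature at 7500 ft = 15 − 2 × (7500/1000) = 0°C.
OAT = ISA + deviation = 0 + (+21.5) = 21.5°C.

21.5°C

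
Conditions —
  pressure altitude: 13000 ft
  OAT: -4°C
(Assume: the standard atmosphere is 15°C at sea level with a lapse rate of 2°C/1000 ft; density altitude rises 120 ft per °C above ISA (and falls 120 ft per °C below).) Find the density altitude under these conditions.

13840 ft

ISA temperature at 13000 ft = 15 − 2 × (13000/1000) = -11°C.
ISA deviation = -4 − (-11) = +7°C.
Density altitude = 13000 + 120 × (7) = 13000 + (+840) = 13840 ft.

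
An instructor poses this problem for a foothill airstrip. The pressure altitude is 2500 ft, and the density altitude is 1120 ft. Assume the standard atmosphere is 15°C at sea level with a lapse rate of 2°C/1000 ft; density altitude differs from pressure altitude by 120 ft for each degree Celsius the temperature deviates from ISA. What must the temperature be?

-1.5°C

Density altitude − pressure altitude = 1120 − 2500 = -1380 ft.
At 120 ft/°C that is an ISA deviation of -1380/120 = -11.5°C.
ISA temperature at 2500 ft = 15 − 2 × (2500/1000) = 10°C.
OAT = ISA + deviation = 10 + (-11.5) = -1.5°C.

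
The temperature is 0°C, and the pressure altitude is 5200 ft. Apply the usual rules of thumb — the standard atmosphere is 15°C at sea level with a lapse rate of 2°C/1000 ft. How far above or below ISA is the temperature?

ISA-4.6°C

ISA temperature at 5200 ft = 15 − 2 × (5200/1000) = 4.6°C.
Deviation = OAT − ISA = 0 − 4.6 = -4.6°C.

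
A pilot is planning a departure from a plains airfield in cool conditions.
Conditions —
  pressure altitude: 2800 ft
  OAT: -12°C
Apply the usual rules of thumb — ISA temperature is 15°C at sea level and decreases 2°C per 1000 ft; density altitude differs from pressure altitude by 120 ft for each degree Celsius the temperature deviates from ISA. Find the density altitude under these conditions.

232 ft

ISA temperature at 2800 ft = 15 − 2 × (2800/1000) = 9.4°C.
ISA deviation = -12 − 9.4 = -21.4°C.
Density altitude = 2800 + 120 × (-21.4) = 2800 + (-2568) = 232 ft.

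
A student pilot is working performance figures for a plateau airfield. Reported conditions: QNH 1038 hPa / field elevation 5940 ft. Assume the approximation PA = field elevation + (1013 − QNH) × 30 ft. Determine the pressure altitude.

Pressure correction = (1013 − 1038) × 30 = -750 ft.
Pressure altitude = 5940 + (-750) = 5190 ft.

5190 ft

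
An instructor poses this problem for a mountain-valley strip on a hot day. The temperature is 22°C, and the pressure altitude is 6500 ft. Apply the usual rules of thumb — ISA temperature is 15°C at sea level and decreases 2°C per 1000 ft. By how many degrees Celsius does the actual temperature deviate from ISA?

ISA+20°C

ISA temperature at 6500 ft = 15 − 2 × (6500/1000) = 2°C.
Deviation = OAT − ISA = 22 − 2 = +20°C.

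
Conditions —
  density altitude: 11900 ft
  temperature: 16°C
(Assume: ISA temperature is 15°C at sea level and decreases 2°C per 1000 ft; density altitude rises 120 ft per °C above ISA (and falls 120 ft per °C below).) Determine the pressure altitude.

9500 ft

DA = PA + 120 × (OAT − (15 − 2·PA/1000)) = PA + 120·OAT − 1800 + 0.24·PA = 1.24·PA + 120·OAT − 1800.
So 1.24·PA = 11900 − 120 × 16 + 1800 = 11780.
PA = 11780 / 1.24 = 9500 ft.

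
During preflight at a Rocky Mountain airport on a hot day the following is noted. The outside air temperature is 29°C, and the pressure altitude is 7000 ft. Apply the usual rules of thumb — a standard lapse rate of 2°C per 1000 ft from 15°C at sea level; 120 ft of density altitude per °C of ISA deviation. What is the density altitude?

10360 ft

ISA temperature at 7000 ft = 15 − 2 × (7000/1000) = 1°C.
ISA deviation = 29 − 1 = +28°C.
Density altitude = 7000 + 120 × (28) = 7000 + (+3360) = 10360 ft.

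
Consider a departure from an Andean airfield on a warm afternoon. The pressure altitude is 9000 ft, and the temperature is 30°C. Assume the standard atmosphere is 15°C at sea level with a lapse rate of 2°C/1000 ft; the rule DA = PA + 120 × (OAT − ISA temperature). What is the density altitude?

ISA temperature at 9000 ft = 15 − 2 × (9000/1000) = -3°C.
ISA deviation = 30 − (-3) = +33°C.
Density altitude = 9000 + 120 × (33) = 9000 + (+3960) = 12960 ft.

12960 ft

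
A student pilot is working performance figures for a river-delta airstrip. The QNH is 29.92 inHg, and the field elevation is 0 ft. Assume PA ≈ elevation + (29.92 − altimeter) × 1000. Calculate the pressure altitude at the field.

0 ft

Pressure correction = (29.92 − 29.92) × 1000 = 0 ft.
Pressure altitude = 0 + (0) = 0 ft.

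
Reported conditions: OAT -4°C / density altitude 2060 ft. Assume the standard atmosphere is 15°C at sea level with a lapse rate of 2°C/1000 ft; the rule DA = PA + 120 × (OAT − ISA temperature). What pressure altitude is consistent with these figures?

DA = PA + 120 × (OAT − (15 − 2·PA/1000)) = PA + 120·OAT − 1800 + 0.24·PA = 1.24·PA + 120·OAT − 1800.
So 1.24·PA = 2060 − 120 × (-4) + 1800 = 4340.
PA = 4340 / 1.24 = 3500 ft.

3500 ft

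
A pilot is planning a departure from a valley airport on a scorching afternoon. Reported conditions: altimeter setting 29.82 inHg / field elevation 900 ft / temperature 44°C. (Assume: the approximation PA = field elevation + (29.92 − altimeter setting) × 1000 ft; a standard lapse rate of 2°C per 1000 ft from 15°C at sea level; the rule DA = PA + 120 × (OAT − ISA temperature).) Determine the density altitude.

Pressure altitude = 900 + (29.92 − 29.82) × 1000 = 900 + (+100) = 1000 ft.
ISA temperature at 1000 ft = 15 − 2 × (1000/1000) = 13°C.
ISA deviation = 44 − 13 = +31°C.
Density altitude = 1000 + 120 × (31) = 4720 ft.

4720 ft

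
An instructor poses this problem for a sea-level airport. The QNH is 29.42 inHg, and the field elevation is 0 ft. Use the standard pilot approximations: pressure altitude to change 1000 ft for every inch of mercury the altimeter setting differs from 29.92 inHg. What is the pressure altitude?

500 ft

Pressure correction = (29.92 − 29.42) × 1000 = +500 ft.
Pressure altitude = 0 + (+500) = 500 ft.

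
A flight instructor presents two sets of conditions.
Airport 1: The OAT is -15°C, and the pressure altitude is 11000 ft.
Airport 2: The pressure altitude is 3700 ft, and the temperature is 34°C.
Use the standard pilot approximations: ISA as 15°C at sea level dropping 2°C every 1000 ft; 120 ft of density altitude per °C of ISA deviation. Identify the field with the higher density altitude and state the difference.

Airport 1: ISA temp = -7°C, deviation -8°C, DA = 11000 + 120 × (-8) = 10040 ft.
Airport 2: ISA temp = 7.6°C, deviation +26.4°C, DA = 3700 + 120 × 26.4 = 6868 ft.
Airport 1 is higher by 10040 − 6868 = 3172 ft.

Airport 1 by 3172 ft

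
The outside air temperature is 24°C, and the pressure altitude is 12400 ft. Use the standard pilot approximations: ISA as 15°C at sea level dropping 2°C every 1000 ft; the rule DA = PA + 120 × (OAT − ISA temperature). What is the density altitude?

ISA temperature at 12400 ft = 15 − 2 × (12400/1000) = -9.8°C.
ISA deviation = 24 − (-9.8) = +33.8°C.
Density altitude = 12400 + 120 × (33.8) = 12400 + (+4056) = 16456 ft.

16456 ft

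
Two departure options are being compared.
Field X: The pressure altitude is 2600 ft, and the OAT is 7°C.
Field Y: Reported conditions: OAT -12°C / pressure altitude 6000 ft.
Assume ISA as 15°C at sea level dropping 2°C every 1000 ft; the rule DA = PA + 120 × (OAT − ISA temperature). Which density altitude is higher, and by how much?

Field Y by 1936 ft

Field X: ISA temp = 9.8°C, deviation -2.8°C, DA = 2600 + 120 × (-2.8) = 2264 ft.
Field Y: ISA temp = 3°C, deviation -15°C, DA = 6000 + 120 × (-15) = 4200 ft.
Field Y is higher by 4200 − 2264 = 1936 ft.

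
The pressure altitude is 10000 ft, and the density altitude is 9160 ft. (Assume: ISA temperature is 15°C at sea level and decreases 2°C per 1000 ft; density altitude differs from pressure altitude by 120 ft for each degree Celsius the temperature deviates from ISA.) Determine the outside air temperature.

-12°C

Density altitude − pressure altitude = 9160 − 10000 = -840 ft.
At 120 ft/°C that is an ISA deviation of -840/120 = -7°C.
ISA temperature at 10000 ft = 15 − 2 × (10000/1000) = -5°C.
OAT = ISA + deviation = -5 + (-7) = -12°C.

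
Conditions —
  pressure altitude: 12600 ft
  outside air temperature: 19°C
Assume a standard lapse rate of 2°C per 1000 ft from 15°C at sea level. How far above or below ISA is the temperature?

ISA temperature at 12600 ft = 15 − 2 × (12600/1000) = -10.2°C.
Deviation = OAT − ISA = 19 − (-10.2) = +29.2°C.

ISA+29.2°C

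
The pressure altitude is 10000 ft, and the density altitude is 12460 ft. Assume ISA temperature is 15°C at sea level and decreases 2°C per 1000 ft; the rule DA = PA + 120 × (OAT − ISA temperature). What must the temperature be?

15.5°C

Density altitude − pressure altitude = 12460 − 10000 = +2460 ft.
At 120 ft/°C that is an ISA deviation of 2460/120 = +20.5°C.
ISA temperature at 10000 ft = 15 − 2 × (10000/1000) = -5°C.
OAT = ISA + deviation = -5 + (+20.5) = 15.5°C.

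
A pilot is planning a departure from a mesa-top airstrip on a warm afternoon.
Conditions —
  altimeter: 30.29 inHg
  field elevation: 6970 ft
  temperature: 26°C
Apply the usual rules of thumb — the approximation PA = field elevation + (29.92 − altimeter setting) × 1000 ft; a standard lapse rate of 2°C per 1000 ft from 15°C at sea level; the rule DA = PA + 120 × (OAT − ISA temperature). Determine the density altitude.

Pressure altitude = 6970 + (29.92 − 30.29) × 1000 = 6970 + (-370) = 6600 ft.
ISA temperature at 6600 ft = 15 − 2 × (6600/1000) = 1.8°C.
ISA deviation = 26 − 1.8 = +24.2°C.
Density altitude = 6600 + 120 × (24.2) = 9504 ft.

9504 ft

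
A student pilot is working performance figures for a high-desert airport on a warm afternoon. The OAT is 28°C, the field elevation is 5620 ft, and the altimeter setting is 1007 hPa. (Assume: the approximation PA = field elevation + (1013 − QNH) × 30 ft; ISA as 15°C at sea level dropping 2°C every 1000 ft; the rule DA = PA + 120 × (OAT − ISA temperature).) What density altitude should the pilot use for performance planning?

Pressure altitude = 5620 + (1013 − 1007) × 30 = 5620 + (+180) = 5800 ft.
ISA temperature at 5800 ft = 15 − 2 × (5800/1000) = 3.4°C.
ISA deviation = 28 − 3.4 = +24.6°C.
Density altitude = 5800 + 120 × (24.6) = 8752 ft.

8752 ft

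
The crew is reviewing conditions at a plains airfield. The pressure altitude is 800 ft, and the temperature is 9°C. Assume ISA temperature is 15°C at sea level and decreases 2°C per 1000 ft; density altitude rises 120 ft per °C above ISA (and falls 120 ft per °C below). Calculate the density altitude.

ISA temperature at 800 ft = 15 − 2 × (800/1000) = 13.4°C.
ISA deviation = 9 − 13.4 = -4.4°C.
Density altitude = 800 + 120 × (-4.4) = 800 + (-528) = 272 ft.

272 ft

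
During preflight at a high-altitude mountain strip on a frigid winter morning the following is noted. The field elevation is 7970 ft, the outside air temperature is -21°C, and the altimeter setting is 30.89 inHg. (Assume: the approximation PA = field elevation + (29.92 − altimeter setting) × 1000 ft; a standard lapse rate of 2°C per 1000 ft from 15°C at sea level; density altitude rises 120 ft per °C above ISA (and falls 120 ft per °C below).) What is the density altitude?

4360 ft

Pressure altitude = 7970 + (29.92 − 30.89) × 1000 = 7970 + (-970) = 7000 ft.
ISA temperature at 7000 ft = 15 − 2 × (7000/1000) = 1°C.
ISA deviation = -21 − 1 = -22°C.
Density altitude = 7000 + 120 × (-22) = 4360 ft.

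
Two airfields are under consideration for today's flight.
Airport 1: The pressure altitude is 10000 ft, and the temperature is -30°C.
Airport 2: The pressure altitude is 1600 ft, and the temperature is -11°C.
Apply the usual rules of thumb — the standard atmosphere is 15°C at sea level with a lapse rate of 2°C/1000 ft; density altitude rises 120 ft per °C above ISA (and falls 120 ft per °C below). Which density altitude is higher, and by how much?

Airport 1: ISA temp = -5°C, deviation -25°C, DA = 10000 + 120 × (-25) = 7000 ft.
Airport 2: ISA temp = 11.8°C, deviation -22.8°C, DA = 1600 + 120 × (-22.8) = -1136 ft.
Airport 1 is higher by 7000 − (-1136) = 8136 ft.

Airport 1 by 8136 ft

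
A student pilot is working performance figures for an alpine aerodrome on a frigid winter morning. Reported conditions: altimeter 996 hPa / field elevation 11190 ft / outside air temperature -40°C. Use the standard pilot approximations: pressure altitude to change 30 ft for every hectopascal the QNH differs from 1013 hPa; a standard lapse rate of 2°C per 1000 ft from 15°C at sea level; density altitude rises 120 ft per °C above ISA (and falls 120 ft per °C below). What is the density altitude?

7908 ft

Pressure altitude = 11190 + (1013 − 996) × 30 = 11190 + (+510) = 11700 ft.
ISA temperature at 11700 ft = 15 − 2 × (11700/1000) = -8.4°C.
ISA deviation = -40 − (-8.4) = -31.6°C.
Density altitude = 11700 + 120 × (-31.6) = 7908 ft.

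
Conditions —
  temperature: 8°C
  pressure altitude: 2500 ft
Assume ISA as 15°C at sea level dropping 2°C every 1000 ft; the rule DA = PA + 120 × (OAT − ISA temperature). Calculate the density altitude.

2260 ft

ISA temperature at 2500 ft = 15 − 2 × (2500/1000) = 10°C.
ISA deviation = 8 − 10 = -2°C.
Density altitude = 2500 + 120 × (-2) = 2500 + (-240) = 2260 ft.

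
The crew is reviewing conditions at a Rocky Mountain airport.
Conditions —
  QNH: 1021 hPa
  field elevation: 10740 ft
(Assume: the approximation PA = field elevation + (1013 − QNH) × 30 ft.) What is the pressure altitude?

10500 ft

Pressure correction = (1013 − 1021) × 30 = -240 ft.
Pressure altitude = 10740 + (-240) = 10500 ft.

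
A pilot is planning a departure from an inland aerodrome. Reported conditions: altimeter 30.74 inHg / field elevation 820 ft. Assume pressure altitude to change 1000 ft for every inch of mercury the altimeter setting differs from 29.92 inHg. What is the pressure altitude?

Pressure correction = (29.92 − 30.74) × 1000 = -820 ft.
Pressure altitude = 820 + (-820) = 0 ft.

0 ft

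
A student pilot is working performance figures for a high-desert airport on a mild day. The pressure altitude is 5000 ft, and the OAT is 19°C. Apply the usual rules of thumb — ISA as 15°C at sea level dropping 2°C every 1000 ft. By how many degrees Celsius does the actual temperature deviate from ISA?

ISA+14°C

ISA temperature at 5000 ft = 15 − 2 × (5000/1000) = 5°C.
Deviation = OAT − ISA = 19 − 5 = +14°C.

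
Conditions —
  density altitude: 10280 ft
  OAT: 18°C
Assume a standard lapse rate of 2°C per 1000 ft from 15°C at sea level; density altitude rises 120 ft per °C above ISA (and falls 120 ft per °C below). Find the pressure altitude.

8000 ft

DA = PA + 120 × (OAT − (15 − 2·PA/1000)) = PA + 120·OAT − 1800 + 0.24·PA = 1.24·PA + 120·OAT − 1800.
So 1.24·PA = 10280 − 120 × 18 + 1800 = 9920.
PA = 9920 / 1.24 = 8000 ft.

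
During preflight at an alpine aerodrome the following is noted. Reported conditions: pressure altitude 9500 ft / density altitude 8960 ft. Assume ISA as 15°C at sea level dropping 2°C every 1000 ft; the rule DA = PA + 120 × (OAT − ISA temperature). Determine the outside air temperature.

Density altitude − pressure altitude = 8960 − 9500 = -540 ft.
At 120 ft/°C that is an ISA deviation of -540/120 = -4.5°C.
ISA temperature at 9500 ft = 15 − 2 × (9500/1000) = -4°C.
OAT = ISA + deviation = -4 + (-4.5) = -8.5°C.

-8.5°C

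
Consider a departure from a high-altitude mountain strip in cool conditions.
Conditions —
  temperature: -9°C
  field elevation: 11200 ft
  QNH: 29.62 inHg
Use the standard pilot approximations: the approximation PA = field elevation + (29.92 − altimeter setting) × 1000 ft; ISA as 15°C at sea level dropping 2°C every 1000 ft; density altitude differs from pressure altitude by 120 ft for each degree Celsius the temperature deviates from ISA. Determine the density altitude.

11380 ft

Pressure altitude = 11200 + (29.92 − 29.62) × 1000 = 11200 + (+300) = 11500 ft.
ISA temperature at 11500 ft = 15 − 2 × (11500/1000) = -8°C.
ISA deviation = -9 − (-8) = -1°C.
Density altitude = 11500 + 120 × (-1) = 11380 ft.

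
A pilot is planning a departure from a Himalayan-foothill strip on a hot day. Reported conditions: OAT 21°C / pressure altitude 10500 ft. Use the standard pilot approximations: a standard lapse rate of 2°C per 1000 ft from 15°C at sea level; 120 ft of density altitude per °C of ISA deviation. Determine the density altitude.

ISA temperature at 10500 ft = 15 − 2 × (10500/1000) = -6°C.
ISA deviation = 21 − (-6) = +27°C.
Density altitude = 10500 + 120 × (27) = 10500 + (+3240) = 13740 ft.

13740 ft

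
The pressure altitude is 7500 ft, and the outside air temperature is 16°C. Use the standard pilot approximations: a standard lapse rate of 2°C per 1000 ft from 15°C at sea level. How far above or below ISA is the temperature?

ISA temperature at 7500 ft = 15 − 2 × (7500/1000) = 0°C.
Deviation = OAT − ISA = 16 − 0 = +16°C.

ISA+16°C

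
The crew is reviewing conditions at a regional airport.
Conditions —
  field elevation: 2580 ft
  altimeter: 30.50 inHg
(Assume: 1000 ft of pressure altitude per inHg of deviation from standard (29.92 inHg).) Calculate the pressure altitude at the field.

2000 ft

Pressure correction = (29.92 − 30.50) × 1000 = -580 ft.
Pressure altitude = 2580 + (-580) = 2000 ft.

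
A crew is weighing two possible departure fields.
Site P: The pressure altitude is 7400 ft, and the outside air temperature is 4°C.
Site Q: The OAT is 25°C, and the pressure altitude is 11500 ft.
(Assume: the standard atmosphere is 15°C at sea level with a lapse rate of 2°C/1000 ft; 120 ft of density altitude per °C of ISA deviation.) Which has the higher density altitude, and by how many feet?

Site P: ISA temp = 0.2°C, deviation +3.8°C, DA = 7400 + 120 × 3.8 = 7856 ft.
Site Q: ISA temp = -8°C, deviation +33°C, DA = 11500 + 120 × 33 = 15460 ft.
Site Q is higher by 15460 − 7856 = 7604 ft.

Site Q by 7604 ft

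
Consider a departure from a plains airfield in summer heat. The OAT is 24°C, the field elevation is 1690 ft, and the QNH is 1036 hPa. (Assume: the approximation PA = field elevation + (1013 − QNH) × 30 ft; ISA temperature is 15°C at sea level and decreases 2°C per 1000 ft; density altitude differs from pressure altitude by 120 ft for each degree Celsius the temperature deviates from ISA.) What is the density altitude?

Pressure altitude = 1690 + (1013 − 1036) × 30 = 1690 + (-690) = 1000 ft.
ISA temperature at 1000 ft = 15 − 2 × (1000/1000) = 13°C.
ISA deviation = 24 − 13 = +11°C.
Density altitude = 1000 + 120 × (11) = 2320 ft.

2320 ft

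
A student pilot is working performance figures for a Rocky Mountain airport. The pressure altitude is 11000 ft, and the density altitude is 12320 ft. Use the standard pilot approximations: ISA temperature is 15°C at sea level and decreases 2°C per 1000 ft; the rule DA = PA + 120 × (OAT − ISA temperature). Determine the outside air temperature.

4°C

Density altitude − pressure altitude = 12320 − 11000 = +1320 ft.
At 120 ft/°C that is an ISA deviation of 1320/120 = +11°C.
ISA temperature at 11000 ft = 15 − 2 × (11000/1000) = -7°C.
OAT = ISA + deviation = -7 + (+11) = 4°C.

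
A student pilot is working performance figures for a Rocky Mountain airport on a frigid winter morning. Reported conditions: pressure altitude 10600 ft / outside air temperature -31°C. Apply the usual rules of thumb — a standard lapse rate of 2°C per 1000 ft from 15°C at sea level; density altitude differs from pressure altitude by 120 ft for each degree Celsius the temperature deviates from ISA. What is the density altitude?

7624 ft

ISA temperature at 10600 ft = 15 − 2 × (10600/1000) = -6.2°C.
ISA deviation = -31 − (-6.2) = -24.8°C.
Density altitude = 10600 + 120 × (-24.8) = 10600 + (-2976) = 7624 ft.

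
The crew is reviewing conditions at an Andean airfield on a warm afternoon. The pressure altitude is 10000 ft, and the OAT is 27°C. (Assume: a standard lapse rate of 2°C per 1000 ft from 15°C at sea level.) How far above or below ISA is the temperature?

ISA+32°C

ISA temperature at 10000 ft = 15 − 2 × (10000/1000) = -5°C.
Deviation = OAT − ISA = 27 − (-5) = +32°C.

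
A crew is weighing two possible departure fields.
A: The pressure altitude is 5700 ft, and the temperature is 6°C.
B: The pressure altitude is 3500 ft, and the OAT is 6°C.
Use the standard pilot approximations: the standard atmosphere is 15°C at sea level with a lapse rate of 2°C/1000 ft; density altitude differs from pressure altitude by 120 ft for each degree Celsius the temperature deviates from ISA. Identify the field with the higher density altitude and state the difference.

A: ISA temp = 3.6°C, deviation +2.4°C, DA = 5700 + 120 × 2.4 = 5988 ft.
B: ISA temp = 8°C, deviation -2°C, DA = 3500 + 120 × (-2) = 3260 ft.
A is higher by 5988 − 3260 = 2728 ft.

A by 2728 ft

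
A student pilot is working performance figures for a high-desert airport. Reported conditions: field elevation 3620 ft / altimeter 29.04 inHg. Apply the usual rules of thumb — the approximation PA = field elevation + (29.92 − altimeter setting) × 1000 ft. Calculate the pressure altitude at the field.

4500 ft

Pressure correction = (29.92 − 29.04) × 1000 = +880 ft.
Pressure altitude = 3620 + (+880) = 4500 ft.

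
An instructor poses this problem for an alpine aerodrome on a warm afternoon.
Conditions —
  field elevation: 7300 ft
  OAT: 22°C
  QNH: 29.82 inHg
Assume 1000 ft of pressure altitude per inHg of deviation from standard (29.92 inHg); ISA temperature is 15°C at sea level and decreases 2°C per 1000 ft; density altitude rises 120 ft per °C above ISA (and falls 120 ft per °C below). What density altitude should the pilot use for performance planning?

Pressure altitude = 7300 + (29.92 − 29.82) × 1000 = 7300 + (+100) = 7400 ft.
ISA temperature at 7400 ft = 15 − 2 × (7400/1000) = 0.2°C.
ISA deviation = 22 − 0.2 = +21.8°C.
Density altitude = 7400 + 120 × (21.8) = 10016 ft.

10016 ft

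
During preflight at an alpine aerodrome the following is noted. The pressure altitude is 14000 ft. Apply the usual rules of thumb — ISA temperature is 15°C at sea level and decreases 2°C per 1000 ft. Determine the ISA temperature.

-13°C

ISA temperature = 15 − 2 × (14000/1000) = 15 − 28 = -13°C.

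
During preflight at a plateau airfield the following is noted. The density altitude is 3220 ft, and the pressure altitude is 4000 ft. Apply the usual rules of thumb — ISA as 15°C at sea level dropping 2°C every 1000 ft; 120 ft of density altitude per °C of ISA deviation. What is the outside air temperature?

0.5°C

Density altitude − pressure altitude = 3220 − 4000 = -780 ft.
At 120 ft/°C that is an ISA deviation of -780/120 = -6.5°C.
ISA temperature at 4000 ft = 15 − 2 × (4000/1000) = 7°C.
OAT = ISA + deviation = 7 + (-6.5) = 0.5°C.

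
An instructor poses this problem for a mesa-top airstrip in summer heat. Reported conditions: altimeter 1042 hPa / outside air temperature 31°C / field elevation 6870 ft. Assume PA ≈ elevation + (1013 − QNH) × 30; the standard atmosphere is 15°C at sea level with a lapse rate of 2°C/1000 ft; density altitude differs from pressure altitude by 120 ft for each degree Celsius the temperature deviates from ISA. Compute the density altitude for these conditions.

Pressure altitude = 6870 + (1013 − 1042) × 30 = 6870 + (-870) = 6000 ft.
ISA temperature at 6000 ft = 15 − 2 × (6000/1000) = 3°C.
ISA deviation = 31 − 3 = +28°C.
Density altitude = 6000 + 120 × (28) = 9360 ft.

9360 ft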